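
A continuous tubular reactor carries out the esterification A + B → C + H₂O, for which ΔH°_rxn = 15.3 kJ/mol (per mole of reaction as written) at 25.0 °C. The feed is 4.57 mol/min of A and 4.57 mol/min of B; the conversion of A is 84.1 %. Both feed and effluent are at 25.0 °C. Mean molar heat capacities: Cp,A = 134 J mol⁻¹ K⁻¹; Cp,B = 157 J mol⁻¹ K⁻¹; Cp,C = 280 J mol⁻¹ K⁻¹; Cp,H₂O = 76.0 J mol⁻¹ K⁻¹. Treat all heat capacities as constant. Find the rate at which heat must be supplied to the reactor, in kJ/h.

Extent of reaction ξ = 0.841 × 4.57 = 3.8434 mol/min
Reaction term: ξ·ΔH°_rxn = 3.8434 × 15.3 = 58.804 kJ/min
Q = ΔH = 58.804 kJ/min = 0.98006 kW
Heat supplied = 3528.2 kJ/h

Q_in = 3530 kJ/h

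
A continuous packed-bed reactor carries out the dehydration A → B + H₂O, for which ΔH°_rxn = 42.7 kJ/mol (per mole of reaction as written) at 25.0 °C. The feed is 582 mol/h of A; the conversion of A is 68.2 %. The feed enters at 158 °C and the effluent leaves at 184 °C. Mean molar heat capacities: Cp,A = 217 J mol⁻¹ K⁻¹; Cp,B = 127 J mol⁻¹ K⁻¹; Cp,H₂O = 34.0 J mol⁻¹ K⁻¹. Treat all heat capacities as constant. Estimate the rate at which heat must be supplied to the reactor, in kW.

Q_in = 4.64 kW

Extent of reaction ξ = 0.682 × 582 = 396.92 mol/h
Reaction term: ξ·ΔH°_rxn = 396.92 × 42.7 = 16949 kJ/h
Sensible, feed 158→25 °C: -16797 kJ/h
Outlet flows (mol/h): A 185.08, B 396.92, H₂O 396.92
Sensible, products 25→184 °C: 16547 kJ/h
Q = ΔH = 16698 kJ/h = 4.6384 kW
Heat supplied = 4.6384 kW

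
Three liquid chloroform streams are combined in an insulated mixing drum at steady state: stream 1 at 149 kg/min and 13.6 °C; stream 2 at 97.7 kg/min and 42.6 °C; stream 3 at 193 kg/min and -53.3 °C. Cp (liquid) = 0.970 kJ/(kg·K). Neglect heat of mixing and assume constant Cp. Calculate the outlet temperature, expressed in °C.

Adiabatic, steady state ⇒ Σ ṁᵢCp,ᵢ(T_out − Tᵢ) = 0
Σ ṁᵢCp,ᵢTᵢ = 149×0.970×13.6 + 97.7×0.970×42.6 + 193×0.970×-53.3 = -3975.5
Σ ṁᵢCp,ᵢ = 149×0.970 + 97.7×0.970 + 193×0.970 = 426.51
T_out = -3975.5 / 426.51 = -9.3211 °C

T_out = -9.32 °C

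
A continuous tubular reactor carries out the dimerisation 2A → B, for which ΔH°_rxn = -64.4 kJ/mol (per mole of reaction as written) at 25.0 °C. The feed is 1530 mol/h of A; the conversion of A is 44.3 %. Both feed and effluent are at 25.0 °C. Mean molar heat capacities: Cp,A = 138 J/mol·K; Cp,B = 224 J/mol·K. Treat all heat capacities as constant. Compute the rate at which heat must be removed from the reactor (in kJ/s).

Extent of reaction ξ = 0.443 × 1530 / 2 = 338.89 mol/h
Reaction term: ξ·ΔH°_rxn = 338.89 × -64.4 = -21825 kJ/h
Q = ΔH = -21825 kJ/h = -6.0625 kW
Heat removed = 6.0625 kJ/s

Q_out = 6.06 kJ/s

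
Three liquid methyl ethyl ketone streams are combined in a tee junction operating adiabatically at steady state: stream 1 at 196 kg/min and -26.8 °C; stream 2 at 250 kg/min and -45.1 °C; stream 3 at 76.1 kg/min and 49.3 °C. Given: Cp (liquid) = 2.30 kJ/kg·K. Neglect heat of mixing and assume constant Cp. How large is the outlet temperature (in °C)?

Adiabatic, steady state ⇒ Σ ṁᵢCp,ᵢ(T_out − Tᵢ) = 0
T_out = Σ ṁᵢCp,ᵢTᵢ / Σ ṁᵢCp,ᵢ
      = -29385 / 1200.8 = -24.471 °C

T_out = -24.5 °C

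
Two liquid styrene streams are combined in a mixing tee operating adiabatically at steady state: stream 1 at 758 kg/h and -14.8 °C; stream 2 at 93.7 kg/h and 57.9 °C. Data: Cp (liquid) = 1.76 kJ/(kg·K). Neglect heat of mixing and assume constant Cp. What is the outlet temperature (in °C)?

T_out = -6.80 °C

No heat crosses the boundary, so H_out = H_in.
Σ ṁᵢCp,ᵢTᵢ = 758×1.76×-14.8 + 93.7×1.76×57.9 = -10196
Σ ṁᵢCp,ᵢ = 758×1.76 + 93.7×1.76 = 1499
T_out = -10196 / 1499 = -6.8019 °C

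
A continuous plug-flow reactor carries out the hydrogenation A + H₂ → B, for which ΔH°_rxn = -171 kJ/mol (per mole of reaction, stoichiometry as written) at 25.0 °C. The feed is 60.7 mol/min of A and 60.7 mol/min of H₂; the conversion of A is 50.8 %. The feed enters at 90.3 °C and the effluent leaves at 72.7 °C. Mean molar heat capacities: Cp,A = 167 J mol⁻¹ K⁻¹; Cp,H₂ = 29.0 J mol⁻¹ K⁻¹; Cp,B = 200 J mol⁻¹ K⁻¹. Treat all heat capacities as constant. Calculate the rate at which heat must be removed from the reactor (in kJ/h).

Extent of reaction ξ = 0.508 × 60.7 = 30.836 mol/min
Reaction term: ξ·ΔH°_rxn = 30.836 × -171 = -5272.9 kJ/min
Sensible, feed 90.3→25 °C: -776.89 kJ/min
Outlet flows (mol/min): A 29.864, H₂ 29.864, B 30.836
Sensible, products 25→72.7 °C: 573.38 kJ/min
Q = ΔH = -5476.4 kJ/min = -91.273 kW
Heat removed = 328580 kJ/h

Q_out = 329000 kJ/h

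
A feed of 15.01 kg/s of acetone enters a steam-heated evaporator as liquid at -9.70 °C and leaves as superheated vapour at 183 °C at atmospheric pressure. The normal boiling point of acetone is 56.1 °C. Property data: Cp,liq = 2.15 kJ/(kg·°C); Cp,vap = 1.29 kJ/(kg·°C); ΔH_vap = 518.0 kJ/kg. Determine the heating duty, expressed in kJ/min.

Q = 741000 kJ/min

liquid -9.70→56.1 °C: 141.47 kJ/kg
vaporisation at 56.1 °C: 518 kJ/kg
vapour 56.1→183 °C: 163.7 kJ/kg
Δh = 141.47 + 518 + 163.7 = 823.17 kJ/kg
Q = ṁ·Δh = 15.01 kg/s × 823.17 kJ/kg = 12356 kJ/s
|Q| = 12356 kW = 741350 kJ/min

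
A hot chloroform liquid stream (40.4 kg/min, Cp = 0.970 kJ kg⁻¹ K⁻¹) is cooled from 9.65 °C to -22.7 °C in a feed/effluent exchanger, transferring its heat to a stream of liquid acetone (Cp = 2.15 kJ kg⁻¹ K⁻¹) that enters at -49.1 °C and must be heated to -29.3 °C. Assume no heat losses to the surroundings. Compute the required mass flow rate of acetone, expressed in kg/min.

Heat released by hot stream: Q = 40.4 × 0.970 × (9.65 − -22.7) = 1267.7 kJ/min
Energy balance on cold side (adiabatic exchanger): Q = ṁ_c·Cp_c·(T_c,out − T_c,in)
ṁ_c = 1267.7 / [2.15 × (-29.3 − -49.1)] = 29.78 kg/min

ṁ_c = 29.8 kg/min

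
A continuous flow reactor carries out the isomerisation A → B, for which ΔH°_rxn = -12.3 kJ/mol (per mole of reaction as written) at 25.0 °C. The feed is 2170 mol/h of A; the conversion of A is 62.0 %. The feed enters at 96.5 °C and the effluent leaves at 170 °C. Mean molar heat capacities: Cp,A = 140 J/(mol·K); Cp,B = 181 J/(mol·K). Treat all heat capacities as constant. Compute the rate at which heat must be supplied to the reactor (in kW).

Extent of reaction ξ = 0.620 × 2170 = 1345.4 mol/h
Reaction term: ξ·ΔH°_rxn = 1345.4 × -12.3 = -16548 kJ/h
Sensible, feed 96.5→25 °C: -21722 kJ/h
Outlet flows (mol/h): A 824.6, B 1345.4
Sensible, products 25→170 °C: 52049 kJ/h
Q = ΔH = 13779 kJ/h = 3.8276 kW
Heat supplied = 3.8276 kW

Q_in = 3.83 kW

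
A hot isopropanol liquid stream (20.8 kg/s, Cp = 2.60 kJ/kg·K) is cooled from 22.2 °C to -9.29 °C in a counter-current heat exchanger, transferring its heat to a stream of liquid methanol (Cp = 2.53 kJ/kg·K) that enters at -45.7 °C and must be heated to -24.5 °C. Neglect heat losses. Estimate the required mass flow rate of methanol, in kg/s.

ṁ_c = 31.8 kg/s

Heat released by hot stream: Q = 20.8 × 2.60 × (22.2 − -9.29) = 1703 kJ/s
Energy balance on cold side (adiabatic exchanger): Q = ṁ_c·Cp_c·(T_c,out − T_c,in)
ṁ_c = 1703 / [2.53 × (-24.5 − -45.7)] = 31.751 kg/s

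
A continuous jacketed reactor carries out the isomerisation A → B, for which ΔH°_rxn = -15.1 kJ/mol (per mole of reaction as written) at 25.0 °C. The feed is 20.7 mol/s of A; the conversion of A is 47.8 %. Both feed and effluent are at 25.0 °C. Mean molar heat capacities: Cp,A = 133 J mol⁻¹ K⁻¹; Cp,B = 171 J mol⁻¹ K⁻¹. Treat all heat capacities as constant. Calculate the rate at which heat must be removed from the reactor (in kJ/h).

Q_out = 538000 kJ/h

Extent of reaction ξ = 0.478 × 20.7 = 9.8946 mol/s
Reaction term: ξ·ΔH°_rxn = 9.8946 × -15.1 = -149.41 kJ/s
Q = ΔH = -149.41 kJ/s = -149.41 kW
Heat removed = 537870 kJ/h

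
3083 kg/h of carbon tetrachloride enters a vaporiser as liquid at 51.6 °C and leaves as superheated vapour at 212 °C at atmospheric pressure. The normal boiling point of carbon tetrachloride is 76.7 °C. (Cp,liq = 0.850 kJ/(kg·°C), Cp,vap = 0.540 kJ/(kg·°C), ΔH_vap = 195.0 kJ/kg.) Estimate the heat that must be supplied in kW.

Q = 248 kW

liquid 51.6→76.7 °C: 21.335 kJ/kg
vaporisation at 76.7 °C: 195 kJ/kg
vapour 76.7→212 °C: 73.062 kJ/kg
Δh = 21.335 + 195 + 73.062 = 289.4 kJ/kg
Q = ṁ·Δh = 3083 kg/h × 289.4 kJ/kg = 892210 kJ/h
|Q| = 247.84 kW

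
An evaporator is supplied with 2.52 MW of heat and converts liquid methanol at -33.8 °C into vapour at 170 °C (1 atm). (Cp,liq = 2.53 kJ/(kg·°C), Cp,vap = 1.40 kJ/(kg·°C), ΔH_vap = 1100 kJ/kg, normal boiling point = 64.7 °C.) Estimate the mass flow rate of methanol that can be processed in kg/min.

ṁ = 101 kg/min

Δh = 2.53×(64.7−-33.8) + 1100 + 1.40×(170−64.7) = 1496.6 kJ/kg
Q = 2.52 MW = 2520 kJ/s = 151200 kJ/min
ṁ = Q/Δh = 151200 / 1496.6 = 101.03 kg/min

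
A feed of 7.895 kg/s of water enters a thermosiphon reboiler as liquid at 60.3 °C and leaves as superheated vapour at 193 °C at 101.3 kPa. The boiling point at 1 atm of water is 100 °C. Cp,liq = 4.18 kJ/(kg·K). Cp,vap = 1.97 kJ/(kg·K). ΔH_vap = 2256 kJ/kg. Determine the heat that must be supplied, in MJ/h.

Q = 74000 MJ/h

liquid 60.3→100 °C: 165.95 kJ/kg
vaporisation at 100 °C: 2256 kJ/kg
vapour 100→193 °C: 183.21 kJ/kg
Δh = 165.95 + 2256 + 183.21 = 2605.2 kJ/kg
Q = ṁ·Δh = 7.895 kg/s × 2605.2 kJ/kg = 20568 kJ/s
|Q| = 20568 kW = 74044 MJ/h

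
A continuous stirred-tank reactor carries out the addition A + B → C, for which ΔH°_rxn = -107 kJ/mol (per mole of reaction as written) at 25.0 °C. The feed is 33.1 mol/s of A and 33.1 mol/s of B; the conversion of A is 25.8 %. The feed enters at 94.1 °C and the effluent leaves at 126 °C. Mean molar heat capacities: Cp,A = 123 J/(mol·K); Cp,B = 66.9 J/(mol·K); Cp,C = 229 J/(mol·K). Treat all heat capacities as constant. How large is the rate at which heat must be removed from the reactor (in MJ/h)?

Q_out = 2450 MJ/h

Extent of reaction ξ = 0.258 × 33.1 = 8.5398 mol/s
Reaction term: ξ·ΔH°_rxn = 8.5398 × -107 = -913.76 kJ/s
Sensible, feed 94.1→25 °C: -434.34 kJ/s
Outlet flows (mol/s): A 24.56, B 24.56, C 8.5398
Sensible, products 25→126 °C: 668.58 kJ/s
Q = ΔH = -679.52 kJ/s = -679.52 kW
Heat removed = 2446.3 MJ/h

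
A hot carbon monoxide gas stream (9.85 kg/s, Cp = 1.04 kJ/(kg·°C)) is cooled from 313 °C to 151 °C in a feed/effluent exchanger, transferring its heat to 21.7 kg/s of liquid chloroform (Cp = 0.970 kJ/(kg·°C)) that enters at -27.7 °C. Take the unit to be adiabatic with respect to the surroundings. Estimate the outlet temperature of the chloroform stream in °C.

Heat released by hot stream: Q = 9.85 × 1.04 × (313 − 151) = 1659.5 kJ/s
Energy balance on cold side (adiabatic exchanger): Q = ṁ_c·Cp_c·(T_c,out − T_c,in)
T_c,out = -27.7 + 1659.5/(21.7 × 0.970) = 51.141 °C

T_c,out = 51.1 °C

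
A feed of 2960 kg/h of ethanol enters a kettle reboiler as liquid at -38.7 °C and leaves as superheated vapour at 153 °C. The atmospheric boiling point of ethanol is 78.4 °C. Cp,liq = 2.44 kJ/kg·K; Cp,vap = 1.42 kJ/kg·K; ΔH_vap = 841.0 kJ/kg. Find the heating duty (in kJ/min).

Q = 60800 kJ/min

liquid -38.7→78.4 °C: 285.72 kJ/kg
vaporisation at 78.4 °C: 841 kJ/kg
vapour 78.4→153 °C: 105.93 kJ/kg
Δh = 285.72 + 841 + 105.93 = 1232.7 kJ/kg
Q = ṁ·Δh = 2960 kg/h × 1232.7 kJ/kg = 3.6487e+06 kJ/h
|Q| = 1013.5 kW = 60811 kJ/min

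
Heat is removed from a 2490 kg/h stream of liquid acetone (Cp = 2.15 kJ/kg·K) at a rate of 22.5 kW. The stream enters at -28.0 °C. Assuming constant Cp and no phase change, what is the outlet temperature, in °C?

Q = 22.5 kW = 81000 kJ/h
ΔT = Q/(ṁ·Cp) = 81000/(2490×2.15) = 15.13 K
T_out = -28.0 − 15.13 = -43.13 °C

T_out = -43.1 °C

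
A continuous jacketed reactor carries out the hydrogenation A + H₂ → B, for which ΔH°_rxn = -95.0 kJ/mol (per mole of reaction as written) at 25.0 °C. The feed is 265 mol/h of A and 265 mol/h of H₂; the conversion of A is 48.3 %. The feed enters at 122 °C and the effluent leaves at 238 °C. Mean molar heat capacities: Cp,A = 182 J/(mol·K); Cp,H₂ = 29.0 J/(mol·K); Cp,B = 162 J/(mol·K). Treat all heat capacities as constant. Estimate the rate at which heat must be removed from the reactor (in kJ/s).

Extent of reaction ξ = 0.483 × 265 = 127.99 mol/h
Reaction term: ξ·ΔH°_rxn = 127.99 × -95.0 = -12160 kJ/h
Sensible, feed 122→25 °C: -5423.8 kJ/h
Outlet flows (mol/h): A 137, H₂ 137, B 127.99
Sensible, products 25→238 °C: 10574 kJ/h
Q = ΔH = -7009.3 kJ/h = -1.947 kW
Heat removed = 1.947 kJ/s

Q_out = 1.95 kJ/s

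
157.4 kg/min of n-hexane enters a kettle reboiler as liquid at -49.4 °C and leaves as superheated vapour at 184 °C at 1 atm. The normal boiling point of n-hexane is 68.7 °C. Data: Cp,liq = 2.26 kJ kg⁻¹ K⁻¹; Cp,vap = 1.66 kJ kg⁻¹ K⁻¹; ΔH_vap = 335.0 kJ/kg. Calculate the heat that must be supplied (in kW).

Q = 2080 kW

liquid -49.4→68.7 °C: 266.91 kJ/kg
vaporisation at 68.7 °C: 335 kJ/kg
vapour 68.7→184 °C: 191.4 kJ/kg
Δh = 266.91 + 335 + 191.4 = 793.3 kJ/kg
Q = ṁ·Δh = 157.4 kg/min × 793.3 kJ/kg = 124870 kJ/min
|Q| = 2081.1 kW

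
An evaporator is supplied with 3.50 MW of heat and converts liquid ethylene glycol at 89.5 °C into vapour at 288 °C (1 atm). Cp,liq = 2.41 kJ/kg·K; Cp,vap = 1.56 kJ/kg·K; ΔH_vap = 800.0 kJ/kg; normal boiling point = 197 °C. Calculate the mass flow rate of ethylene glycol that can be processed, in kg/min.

ṁ = 175 kg/min

Δh = 2.41×(197−89.5) + 800.0 + 1.56×(288−197) = 1201 kJ/kg
Q = 3.50 MW = 3500 kJ/s = 210000 kJ/min
ṁ = Q/Δh = 210000 / 1201 = 174.85 kg/min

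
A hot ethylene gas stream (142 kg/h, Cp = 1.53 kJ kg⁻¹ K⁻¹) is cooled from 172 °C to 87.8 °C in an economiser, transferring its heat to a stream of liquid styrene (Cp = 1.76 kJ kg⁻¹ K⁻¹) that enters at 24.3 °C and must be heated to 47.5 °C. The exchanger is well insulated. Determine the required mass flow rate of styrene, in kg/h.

ṁ_c = 448 kg/h

Heat released by hot stream: Q = 142 × 1.53 × (172 − 87.8) = 18293 kJ/h
Energy balance on cold side (adiabatic exchanger): Q = ṁ_c·Cp_c·(T_c,out − T_c,in)
ṁ_c = 18293 / [1.76 × (47.5 − 24.3)] = 448.01 kg/h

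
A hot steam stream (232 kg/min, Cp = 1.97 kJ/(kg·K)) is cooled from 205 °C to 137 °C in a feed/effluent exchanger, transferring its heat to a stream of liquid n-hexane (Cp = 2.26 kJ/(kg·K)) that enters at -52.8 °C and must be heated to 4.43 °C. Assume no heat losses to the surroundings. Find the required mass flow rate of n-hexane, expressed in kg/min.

Heat released by hot stream: Q = 232 × 1.97 × (205 − 137) = 31079 kJ/min
Energy balance on cold side (adiabatic exchanger): Q = ṁ_c·Cp_c·(T_c,out − T_c,in)
ṁ_c = 31079 / [2.26 × (4.43 − -52.8)] = 240.29 kg/min

ṁ_c = 240 kg/min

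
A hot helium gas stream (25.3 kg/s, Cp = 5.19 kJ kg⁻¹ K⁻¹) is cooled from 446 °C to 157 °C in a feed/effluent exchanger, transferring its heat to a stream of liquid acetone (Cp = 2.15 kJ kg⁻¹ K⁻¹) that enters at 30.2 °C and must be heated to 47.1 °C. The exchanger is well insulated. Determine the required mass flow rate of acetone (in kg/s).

Heat released by hot stream: Q = 25.3 × 5.19 × (446 − 157) = 37948 kJ/s
Energy balance on cold side (adiabatic exchanger): Q = ṁ_c·Cp_c·(T_c,out − T_c,in)
ṁ_c = 37948 / [2.15 × (47.1 − 30.2)] = 1044.4 kg/s

ṁ_c = 1040 kg/s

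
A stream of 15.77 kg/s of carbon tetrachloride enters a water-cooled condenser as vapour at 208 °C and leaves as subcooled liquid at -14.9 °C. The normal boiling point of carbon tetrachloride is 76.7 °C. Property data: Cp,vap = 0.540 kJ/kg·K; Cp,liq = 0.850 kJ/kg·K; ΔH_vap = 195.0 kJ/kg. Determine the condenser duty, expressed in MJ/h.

Q_c = 19500 MJ/h

vapour 208→76.7 °C: -70.902 kJ/kg
condensation at 76.7 °C: -195 kJ/kg
liquid 76.7→-14.9 °C: -77.86 kJ/kg
Δh = -70.902 + -195 + -77.86 = -343.76 kJ/kg
Q = ṁ·Δh = 15.77 kg/s × -343.76 kJ/kg = -5421.1 kJ/s
|Q| = 5421.1 kW = 19516 MJ/h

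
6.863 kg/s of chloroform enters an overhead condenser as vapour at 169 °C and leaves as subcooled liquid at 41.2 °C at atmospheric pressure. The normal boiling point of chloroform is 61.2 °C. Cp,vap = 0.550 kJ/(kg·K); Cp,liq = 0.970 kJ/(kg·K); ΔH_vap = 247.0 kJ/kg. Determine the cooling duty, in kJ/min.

Q_c = 134000 kJ/min

vapour 169→61.2 °C: -59.29 kJ/kg
condensation at 61.2 °C: -247 kJ/kg
liquid 61.2→41.2 °C: -19.4 kJ/kg
Δh = -59.29 + -247 + -19.4 = -325.69 kJ/kg
Q = ṁ·Δh = 6.863 kg/s × -325.69 kJ/kg = -2235.2 kJ/s
|Q| = 2235.2 kW = 134110 kJ/min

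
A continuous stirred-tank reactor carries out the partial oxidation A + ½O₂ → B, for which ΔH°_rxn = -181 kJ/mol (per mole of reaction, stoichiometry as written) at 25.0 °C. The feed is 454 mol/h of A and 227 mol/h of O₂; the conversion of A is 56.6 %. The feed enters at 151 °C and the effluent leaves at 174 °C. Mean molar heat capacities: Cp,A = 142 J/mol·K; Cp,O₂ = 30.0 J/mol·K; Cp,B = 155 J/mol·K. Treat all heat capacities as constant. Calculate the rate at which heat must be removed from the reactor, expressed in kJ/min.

Extent of reaction ξ = 0.566 × 454 = 256.96 mol/h
Reaction term: ξ·ΔH°_rxn = 256.96 × -181 = -46510 kJ/h
Sensible, feed 151→25 °C: -8981 kJ/h
Outlet flows (mol/h): A 197.04, O₂ 98.518, B 256.96
Sensible, products 25→174 °C: 10544 kJ/h
Q = ΔH = -44948 kJ/h = -12.485 kW
Heat removed = 749.13 kJ/min

Q_out = 749 kJ/min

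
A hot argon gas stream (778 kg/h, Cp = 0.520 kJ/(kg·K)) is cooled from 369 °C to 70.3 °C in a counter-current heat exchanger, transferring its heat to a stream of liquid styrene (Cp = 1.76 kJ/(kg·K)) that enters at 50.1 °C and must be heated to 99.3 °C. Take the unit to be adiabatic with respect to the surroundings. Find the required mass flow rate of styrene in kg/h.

ṁ_c = 1400 kg/h

Heat released by hot stream: Q = 778 × 0.520 × (369 − 70.3) = 120840 kJ/h
Energy balance on cold side (adiabatic exchanger): Q = ṁ_c·Cp_c·(T_c,out − T_c,in)
ṁ_c = 120840 / [1.76 × (99.3 − 50.1)] = 1395.5 kg/h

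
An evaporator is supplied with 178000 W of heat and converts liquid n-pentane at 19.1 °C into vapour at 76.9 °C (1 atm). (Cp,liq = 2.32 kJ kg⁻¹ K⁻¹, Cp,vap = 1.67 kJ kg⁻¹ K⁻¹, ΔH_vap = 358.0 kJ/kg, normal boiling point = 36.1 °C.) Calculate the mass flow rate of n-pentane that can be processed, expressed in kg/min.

ṁ = 22.9 kg/min

Δh = 2.32×(36.1−19.1) + 358.0 + 1.67×(76.9−36.1) = 465.58 kJ/kg
Q = 178000 W = 178 kJ/s = 10680 kJ/min
ṁ = Q/Δh = 10680 / 465.58 = 22.939 kg/min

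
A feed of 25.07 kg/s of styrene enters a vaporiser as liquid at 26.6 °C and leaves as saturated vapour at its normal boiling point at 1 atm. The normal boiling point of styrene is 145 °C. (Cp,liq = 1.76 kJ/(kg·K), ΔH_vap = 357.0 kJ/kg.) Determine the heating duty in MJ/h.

Q = 51000 MJ/h

liquid 26.6→145 °C: 208.38 kJ/kg
vaporisation at 145 °C: 357 kJ/kg
Δh = 208.38 + 357 = 565.38 kJ/kg
Q = ṁ·Δh = 25.07 kg/s × 565.38 kJ/kg = 14174 kJ/s
|Q| = 14174 kW = 51027 MJ/h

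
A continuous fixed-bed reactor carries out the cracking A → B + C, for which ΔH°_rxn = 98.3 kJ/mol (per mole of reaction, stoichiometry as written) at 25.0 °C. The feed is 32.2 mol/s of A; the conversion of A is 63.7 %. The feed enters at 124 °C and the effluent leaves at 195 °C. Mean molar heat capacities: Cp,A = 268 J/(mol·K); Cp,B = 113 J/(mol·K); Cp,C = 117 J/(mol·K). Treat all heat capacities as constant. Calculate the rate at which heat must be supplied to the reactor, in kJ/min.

Extent of reaction ξ = 0.637 × 32.2 = 20.511 mol/s
Reaction term: ξ·ΔH°_rxn = 20.511 × 98.3 = 2016.3 kJ/s
Sensible, feed 124→25 °C: -854.33 kJ/s
Outlet flows (mol/s): A 11.689, B 20.511, C 20.511
Sensible, products 25→195 °C: 1334.5 kJ/s
Q = ΔH = 2496.5 kJ/s = 2496.5 kW
Heat supplied = 149790 kJ/min

Q_in = 150000 kJ/min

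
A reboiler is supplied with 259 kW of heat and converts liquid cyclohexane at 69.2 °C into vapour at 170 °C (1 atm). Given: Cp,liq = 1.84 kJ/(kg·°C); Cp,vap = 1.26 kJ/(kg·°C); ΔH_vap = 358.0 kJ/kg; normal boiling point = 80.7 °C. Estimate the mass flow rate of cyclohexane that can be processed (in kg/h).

Δh = 1.84×(80.7−69.2) + 358.0 + 1.26×(170−80.7) = 491.68 kJ/kg
Q = 259 kW = 259 kJ/s = 932400 kJ/h
ṁ = Q/Δh = 932400 / 491.68 = 1896.4 kg/h

ṁ = 1900 kg/h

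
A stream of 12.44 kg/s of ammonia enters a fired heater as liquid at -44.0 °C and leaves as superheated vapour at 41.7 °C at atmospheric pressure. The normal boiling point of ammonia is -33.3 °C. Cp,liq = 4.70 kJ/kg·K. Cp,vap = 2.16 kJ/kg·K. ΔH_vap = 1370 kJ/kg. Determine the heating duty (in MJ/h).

liquid -44.0→-33.3 °C: 50.29 kJ/kg
vaporisation at -33.3 °C: 1370 kJ/kg
vapour -33.3→41.7 °C: 162 kJ/kg
Δh = 50.29 + 1370 + 162 = 1582.3 kJ/kg
Q = ṁ·Δh = 12.44 kg/s × 1582.3 kJ/kg = 19684 kJ/s
|Q| = 19684 kW = 70861 MJ/h

Q = 70900 MJ/h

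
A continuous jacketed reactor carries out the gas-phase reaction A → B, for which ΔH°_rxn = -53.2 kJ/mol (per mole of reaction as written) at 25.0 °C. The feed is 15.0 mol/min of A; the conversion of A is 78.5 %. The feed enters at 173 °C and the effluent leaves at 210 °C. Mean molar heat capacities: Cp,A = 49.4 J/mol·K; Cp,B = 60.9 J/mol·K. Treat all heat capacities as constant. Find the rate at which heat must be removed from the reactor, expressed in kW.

Extent of reaction ξ = 0.785 × 15.0 = 11.775 mol/min
Reaction term: ξ·ΔH°_rxn = 11.775 × -53.2 = -626.43 kJ/min
Sensible, feed 173→25 °C: -109.67 kJ/min
Outlet flows (mol/min): A 3.225, B 11.775
Sensible, products 25→210 °C: 162.14 kJ/min
Q = ΔH = -573.96 kJ/min = -9.566 kW
Heat removed = 9.566 kW

Q_out = 9.57 kW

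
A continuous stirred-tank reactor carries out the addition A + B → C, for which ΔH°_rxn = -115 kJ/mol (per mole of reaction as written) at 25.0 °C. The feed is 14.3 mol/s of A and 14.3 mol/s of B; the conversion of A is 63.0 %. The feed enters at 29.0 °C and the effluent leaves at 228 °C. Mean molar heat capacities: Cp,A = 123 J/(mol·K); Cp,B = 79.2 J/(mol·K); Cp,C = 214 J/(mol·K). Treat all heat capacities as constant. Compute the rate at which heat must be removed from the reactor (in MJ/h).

Extent of reaction ξ = 0.630 × 14.3 = 9.009 mol/s
Reaction term: ξ·ΔH°_rxn = 9.009 × -115 = -1036 kJ/s
Sensible, feed 29.0→25 °C: -11.566 kJ/s
Outlet flows (mol/s): A 5.291, B 5.291, C 9.009
Sensible, products 25→228 °C: 608.55 kJ/s
Q = ΔH = -439.05 kJ/s = -439.05 kW
Heat removed = 1580.6 MJ/h

Q_out = 1580 MJ/h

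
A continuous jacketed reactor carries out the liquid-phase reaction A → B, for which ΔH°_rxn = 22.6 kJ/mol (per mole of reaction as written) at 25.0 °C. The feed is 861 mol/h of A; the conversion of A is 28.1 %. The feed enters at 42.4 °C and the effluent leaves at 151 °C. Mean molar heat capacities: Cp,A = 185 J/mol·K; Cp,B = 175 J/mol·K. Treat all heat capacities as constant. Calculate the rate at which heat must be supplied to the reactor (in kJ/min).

Extent of reaction ξ = 0.281 × 861 = 241.94 mol/h
Reaction term: ξ·ΔH°_rxn = 241.94 × 22.6 = 5467.9 kJ/h
Sensible, feed 42.4→25 °C: -2771.6 kJ/h
Outlet flows (mol/h): A 619.06, B 241.94
Sensible, products 25→151 °C: 19765 kJ/h
Q = ΔH = 22461 kJ/h = 6.2393 kW
Heat supplied = 374.36 kJ/min

Q_in = 374 kJ/min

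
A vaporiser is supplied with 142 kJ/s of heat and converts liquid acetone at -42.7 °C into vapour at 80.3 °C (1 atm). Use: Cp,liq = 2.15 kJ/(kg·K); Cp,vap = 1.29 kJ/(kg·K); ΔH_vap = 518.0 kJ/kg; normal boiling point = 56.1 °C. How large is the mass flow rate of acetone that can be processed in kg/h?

ṁ = 671 kg/h

Δh = 2.15×(56.1−-42.7) + 518.0 + 1.29×(80.3−56.1) = 761.64 kJ/kg
Q = 142 kJ/s = 142 kJ/s = 511200 kJ/h
ṁ = Q/Δh = 511200 / 761.64 = 671.18 kg/h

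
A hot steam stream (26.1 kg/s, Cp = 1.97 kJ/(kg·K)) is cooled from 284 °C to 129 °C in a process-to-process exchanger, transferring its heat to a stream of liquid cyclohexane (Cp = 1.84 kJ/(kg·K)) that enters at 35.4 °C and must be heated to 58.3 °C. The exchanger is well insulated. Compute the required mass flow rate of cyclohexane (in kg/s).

Heat released by hot stream: Q = 26.1 × 1.97 × (284 − 129) = 7969.6 kJ/s
Energy balance on cold side (adiabatic exchanger): Q = ṁ_c·Cp_c·(T_c,out − T_c,in)
ṁ_c = 7969.6 / [1.84 × (58.3 − 35.4)] = 189.14 kg/s

ṁ_c = 189 kg/s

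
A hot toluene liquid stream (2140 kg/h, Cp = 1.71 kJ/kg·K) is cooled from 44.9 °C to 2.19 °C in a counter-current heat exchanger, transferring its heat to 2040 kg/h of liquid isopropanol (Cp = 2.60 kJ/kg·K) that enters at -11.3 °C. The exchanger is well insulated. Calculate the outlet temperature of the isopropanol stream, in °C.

T_c,out = 18.2 °C

Heat released by hot stream: Q = 2140 × 1.71 × (44.9 − 2.19) = 156290 kJ/h
Energy balance on cold side (adiabatic exchanger): Q = ṁ_c·Cp_c·(T_c,out − T_c,in)
T_c,out = -11.3 + 156290/(2040 × 2.60) = 18.167 °C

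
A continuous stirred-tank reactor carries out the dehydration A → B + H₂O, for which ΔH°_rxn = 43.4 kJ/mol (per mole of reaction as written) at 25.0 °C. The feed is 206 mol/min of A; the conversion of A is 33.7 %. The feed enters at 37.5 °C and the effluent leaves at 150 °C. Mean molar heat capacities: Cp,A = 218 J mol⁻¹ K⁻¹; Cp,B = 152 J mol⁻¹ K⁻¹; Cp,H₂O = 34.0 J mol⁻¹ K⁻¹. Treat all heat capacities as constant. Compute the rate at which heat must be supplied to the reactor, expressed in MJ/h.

Q_in = 467 MJ/h

Extent of reaction ξ = 0.337 × 206 = 69.422 mol/min
Reaction term: ξ·ΔH°_rxn = 69.422 × 43.4 = 3012.9 kJ/min
Sensible, feed 37.5→25 °C: -561.35 kJ/min
Outlet flows (mol/min): A 136.58, B 69.422, H₂O 69.422
Sensible, products 25→150 °C: 5335.8 kJ/min
Q = ΔH = 7787.4 kJ/min = 129.79 kW
Heat supplied = 467.24 MJ/h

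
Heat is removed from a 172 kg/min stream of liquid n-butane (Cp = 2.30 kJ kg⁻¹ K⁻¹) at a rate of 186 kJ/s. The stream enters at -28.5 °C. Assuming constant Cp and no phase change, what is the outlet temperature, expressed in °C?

Q = 186 kJ/s = 11160 kJ/min
ΔT = Q/(ṁ·Cp) = 11160/(172×2.30) = 28.21 K
T_out = -28.5 − 28.21 = -56.71 °C

T_out = -56.7 °C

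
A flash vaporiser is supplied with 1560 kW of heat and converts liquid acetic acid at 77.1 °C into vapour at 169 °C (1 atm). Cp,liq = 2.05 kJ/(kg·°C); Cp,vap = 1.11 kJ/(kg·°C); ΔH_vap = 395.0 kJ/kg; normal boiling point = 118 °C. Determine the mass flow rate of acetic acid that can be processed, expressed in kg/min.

Δh = 2.05×(118−77.1) + 395.0 + 1.11×(169−118) = 535.46 kJ/kg
Q = 1560 kW = 1560 kJ/s = 93600 kJ/min
ṁ = Q/Δh = 93600 / 535.46 = 174.8 kg/min

ṁ = 175 kg/min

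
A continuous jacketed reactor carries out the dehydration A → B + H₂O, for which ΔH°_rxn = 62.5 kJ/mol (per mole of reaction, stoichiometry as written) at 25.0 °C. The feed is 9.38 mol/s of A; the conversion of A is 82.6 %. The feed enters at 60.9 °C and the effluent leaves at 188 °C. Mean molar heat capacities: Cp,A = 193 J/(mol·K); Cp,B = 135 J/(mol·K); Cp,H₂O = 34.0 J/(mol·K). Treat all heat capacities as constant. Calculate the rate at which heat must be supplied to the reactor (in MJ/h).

Extent of reaction ξ = 0.826 × 9.38 = 7.7479 mol/s
Reaction term: ξ·ΔH°_rxn = 7.7479 × 62.5 = 484.24 kJ/s
Sensible, feed 60.9→25 °C: -64.991 kJ/s
Outlet flows (mol/s): A 1.6321, B 7.7479, H₂O 7.7479
Sensible, products 25→188 °C: 264.78 kJ/s
Q = ΔH = 684.03 kJ/s = 684.03 kW
Heat supplied = 2462.5 MJ/h

Q_in = 2460 MJ/h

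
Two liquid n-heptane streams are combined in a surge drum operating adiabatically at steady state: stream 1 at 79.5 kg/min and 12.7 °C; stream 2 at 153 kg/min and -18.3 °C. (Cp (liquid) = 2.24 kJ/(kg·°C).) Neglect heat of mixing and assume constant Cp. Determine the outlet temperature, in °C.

Adiabatic, steady state ⇒ Σ ṁᵢCp,ᵢ(T_out − Tᵢ) = 0
Σ ṁᵢCp,ᵢTᵢ = 79.5×2.24×12.7 + 153×2.24×-18.3 = -4010.2
Σ ṁᵢCp,ᵢ = 79.5×2.24 + 153×2.24 = 520.8
T_out = -4010.2 / 520.8 = -7.7 °C

T_out = -7.70 °C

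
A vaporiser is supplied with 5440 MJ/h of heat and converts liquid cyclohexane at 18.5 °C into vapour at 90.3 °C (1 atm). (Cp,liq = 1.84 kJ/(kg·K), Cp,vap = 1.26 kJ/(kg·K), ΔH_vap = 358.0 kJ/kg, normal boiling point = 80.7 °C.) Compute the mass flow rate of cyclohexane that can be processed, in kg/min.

Δh = 1.84×(80.7−18.5) + 358.0 + 1.26×(90.3−80.7) = 484.54 kJ/kg
Q = 5440 MJ/h = 1511.1 kJ/s = 90667 kJ/min
ṁ = Q/Δh = 90667 / 484.54 = 187.12 kg/min

ṁ = 187 kg/min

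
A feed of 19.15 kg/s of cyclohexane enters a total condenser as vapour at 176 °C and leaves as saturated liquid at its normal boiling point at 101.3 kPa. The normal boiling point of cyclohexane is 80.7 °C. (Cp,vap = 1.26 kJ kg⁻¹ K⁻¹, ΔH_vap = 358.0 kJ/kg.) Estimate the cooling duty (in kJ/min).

Q_c = 549000 kJ/min

vapour 176→80.7 °C: -120.08 kJ/kg
condensation at 80.7 °C: -358 kJ/kg
Δh = -120.08 + -358 = -478.08 kJ/kg
Q = ṁ·Δh = 19.15 kg/s × -478.08 kJ/kg = -9155.2 kJ/s
|Q| = 9155.2 kW = 549310 kJ/min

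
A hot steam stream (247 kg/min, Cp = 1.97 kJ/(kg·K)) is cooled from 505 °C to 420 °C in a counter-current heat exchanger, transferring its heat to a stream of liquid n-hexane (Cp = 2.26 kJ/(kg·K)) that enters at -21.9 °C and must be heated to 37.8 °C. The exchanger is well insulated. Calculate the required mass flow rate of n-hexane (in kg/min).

ṁ_c = 307 kg/min

Heat released by hot stream: Q = 247 × 1.97 × (505 − 420) = 41360 kJ/min
Energy balance on cold side (adiabatic exchanger): Q = ṁ_c·Cp_c·(T_c,out − T_c,in)
ṁ_c = 41360 / [2.26 × (37.8 − -21.9)] = 306.55 kg/min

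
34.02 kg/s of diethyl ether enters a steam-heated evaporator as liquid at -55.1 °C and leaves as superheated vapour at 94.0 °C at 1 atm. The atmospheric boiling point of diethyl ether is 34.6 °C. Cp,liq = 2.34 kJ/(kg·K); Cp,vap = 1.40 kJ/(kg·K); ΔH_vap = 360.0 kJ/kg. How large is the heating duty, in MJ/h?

liquid -55.1→34.6 °C: 209.9 kJ/kg
vaporisation at 34.6 °C: 360 kJ/kg
vapour 34.6→94.0 °C: 83.16 kJ/kg
Δh = 209.9 + 360 + 83.16 = 653.06 kJ/kg
Q = ṁ·Δh = 34.02 kg/s × 653.06 kJ/kg = 22217 kJ/s
|Q| = 22217 kW = 79981 MJ/h

Q = 80000 MJ/h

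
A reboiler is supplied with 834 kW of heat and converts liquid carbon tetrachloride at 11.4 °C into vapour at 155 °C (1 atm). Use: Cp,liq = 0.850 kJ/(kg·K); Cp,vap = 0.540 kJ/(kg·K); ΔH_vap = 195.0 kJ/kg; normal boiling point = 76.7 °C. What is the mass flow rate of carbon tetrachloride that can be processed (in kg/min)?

ṁ = 171 kg/min

Δh = 0.850×(76.7−11.4) + 195.0 + 0.540×(155−76.7) = 292.79 kJ/kg
Q = 834 kW = 834 kJ/s = 50040 kJ/min
ṁ = Q/Δh = 50040 / 292.79 = 170.91 kg/min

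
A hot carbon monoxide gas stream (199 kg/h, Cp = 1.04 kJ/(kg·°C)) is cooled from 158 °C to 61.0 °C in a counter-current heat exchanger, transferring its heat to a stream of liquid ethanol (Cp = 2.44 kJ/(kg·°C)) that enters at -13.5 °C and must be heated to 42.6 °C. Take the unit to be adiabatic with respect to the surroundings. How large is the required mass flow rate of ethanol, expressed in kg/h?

Heat released by hot stream: Q = 199 × 1.04 × (158 − 61.0) = 20075 kJ/h
Energy balance on cold side (adiabatic exchanger): Q = ṁ_c·Cp_c·(T_c,out − T_c,in)
ṁ_c = 20075 / [2.44 × (42.6 − -13.5)] = 146.66 kg/h

ṁ_c = 147 kg/h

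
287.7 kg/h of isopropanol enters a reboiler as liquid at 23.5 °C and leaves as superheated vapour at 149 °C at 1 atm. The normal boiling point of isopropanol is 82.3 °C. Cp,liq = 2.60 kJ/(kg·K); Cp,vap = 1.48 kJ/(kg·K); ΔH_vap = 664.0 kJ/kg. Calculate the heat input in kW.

Q = 73.2 kW

liquid 23.5→82.3 °C: 152.88 kJ/kg
vaporisation at 82.3 °C: 664 kJ/kg
vapour 82.3→149 °C: 98.716 kJ/kg
Δh = 152.88 + 664 + 98.716 = 915.6 kJ/kg
Q = ṁ·Δh = 287.7 kg/h × 915.6 kJ/kg = 263420 kJ/h
|Q| = 73.171 kW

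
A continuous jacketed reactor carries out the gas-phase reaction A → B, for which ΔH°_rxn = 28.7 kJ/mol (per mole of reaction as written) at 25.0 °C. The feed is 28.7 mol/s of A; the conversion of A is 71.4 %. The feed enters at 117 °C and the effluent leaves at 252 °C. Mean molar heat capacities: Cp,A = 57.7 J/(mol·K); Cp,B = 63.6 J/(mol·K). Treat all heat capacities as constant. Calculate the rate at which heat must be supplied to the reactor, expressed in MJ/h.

Q_in = 3020 MJ/h

Extent of reaction ξ = 0.714 × 28.7 = 20.492 mol/s
Reaction term: ξ·ΔH°_rxn = 20.492 × 28.7 = 588.11 kJ/s
Sensible, feed 117→25 °C: -152.35 kJ/s
Outlet flows (mol/s): A 8.2082, B 20.492
Sensible, products 25→252 °C: 403.35 kJ/s
Q = ΔH = 839.12 kJ/s = 839.12 kW
Heat supplied = 3020.8 MJ/h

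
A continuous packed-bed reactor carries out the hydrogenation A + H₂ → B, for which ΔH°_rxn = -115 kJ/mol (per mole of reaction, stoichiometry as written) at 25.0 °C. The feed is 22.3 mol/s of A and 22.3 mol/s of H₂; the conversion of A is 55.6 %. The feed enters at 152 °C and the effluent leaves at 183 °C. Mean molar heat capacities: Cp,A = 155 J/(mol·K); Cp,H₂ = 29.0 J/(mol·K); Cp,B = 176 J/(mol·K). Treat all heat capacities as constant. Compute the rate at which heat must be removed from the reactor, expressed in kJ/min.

Q_out = 78900 kJ/min

Extent of reaction ξ = 0.556 × 22.3 = 12.399 mol/s
Reaction term: ξ·ΔH°_rxn = 12.399 × -115 = -1425.9 kJ/s
Sensible, feed 152→25 °C: -521.11 kJ/s
Outlet flows (mol/s): A 9.9012, H₂ 9.9012, B 12.399
Sensible, products 25→183 °C: 632.63 kJ/s
Q = ΔH = -1314.3 kJ/s = -1314.3 kW
Heat removed = 78860 kJ/min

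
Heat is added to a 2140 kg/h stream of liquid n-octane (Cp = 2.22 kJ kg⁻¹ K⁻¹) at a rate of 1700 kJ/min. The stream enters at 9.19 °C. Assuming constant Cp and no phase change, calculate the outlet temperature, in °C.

T_out = 30.7 °C

Q = 1700 kJ/min = 102000 kJ/h
ΔT = Q/(ṁ·Cp) = 102000/(2140×2.22) = 21.47 K
T_out = 9.19 + 21.47 = 30.66 °C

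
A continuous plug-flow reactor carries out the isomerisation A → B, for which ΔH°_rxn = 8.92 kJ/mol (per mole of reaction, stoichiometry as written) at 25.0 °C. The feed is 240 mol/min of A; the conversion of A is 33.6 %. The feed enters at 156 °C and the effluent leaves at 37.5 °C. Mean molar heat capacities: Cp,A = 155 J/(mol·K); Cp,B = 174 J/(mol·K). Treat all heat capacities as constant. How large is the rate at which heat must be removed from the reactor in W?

Extent of reaction ξ = 0.336 × 240 = 80.64 mol/min
Reaction term: ξ·ΔH°_rxn = 80.64 × 8.92 = 719.31 kJ/min
Sensible, feed 156→25 °C: -4873.2 kJ/min
Outlet flows (mol/min): A 159.36, B 80.64
Sensible, products 25→37.5 °C: 484.15 kJ/min
Q = ΔH = -3669.7 kJ/min = -61.162 kW
Heat removed = 61162 W

Q_out = 61200 W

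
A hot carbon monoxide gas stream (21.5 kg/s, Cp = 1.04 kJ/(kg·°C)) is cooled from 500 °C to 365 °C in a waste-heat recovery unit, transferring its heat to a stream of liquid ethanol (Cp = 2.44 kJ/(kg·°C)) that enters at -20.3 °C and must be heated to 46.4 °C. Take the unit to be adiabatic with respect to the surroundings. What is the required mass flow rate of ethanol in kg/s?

ṁ_c = 18.5 kg/s

Heat released by hot stream: Q = 21.5 × 1.04 × (500 − 365) = 3018.6 kJ/s
Energy balance on cold side (adiabatic exchanger): Q = ṁ_c·Cp_c·(T_c,out − T_c,in)
ṁ_c = 3018.6 / [2.44 × (46.4 − -20.3)] = 18.548 kg/s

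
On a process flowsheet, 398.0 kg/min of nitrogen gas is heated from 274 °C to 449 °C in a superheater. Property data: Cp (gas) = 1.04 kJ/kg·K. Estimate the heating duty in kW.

Q = ṁ·Cp·ΔT = 398.0 × 1.04 × (449 − 274) = 72436 kJ/min
Converting: 72436 / 60 s = 1207.3 kW

Q = 1210 kW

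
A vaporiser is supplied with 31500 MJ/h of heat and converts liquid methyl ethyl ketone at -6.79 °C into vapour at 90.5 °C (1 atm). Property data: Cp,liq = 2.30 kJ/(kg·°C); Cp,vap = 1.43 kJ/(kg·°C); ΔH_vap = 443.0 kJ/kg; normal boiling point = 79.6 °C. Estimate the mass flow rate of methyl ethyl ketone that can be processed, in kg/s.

Δh = 2.30×(79.6−-6.79) + 443.0 + 1.43×(90.5−79.6) = 657.28 kJ/kg
Q = 31500 MJ/h = 8750 kJ/s = 8750 kJ/s
ṁ = Q/Δh = 8750 / 657.28 = 13.312 kg/s

ṁ = 13.3 kg/s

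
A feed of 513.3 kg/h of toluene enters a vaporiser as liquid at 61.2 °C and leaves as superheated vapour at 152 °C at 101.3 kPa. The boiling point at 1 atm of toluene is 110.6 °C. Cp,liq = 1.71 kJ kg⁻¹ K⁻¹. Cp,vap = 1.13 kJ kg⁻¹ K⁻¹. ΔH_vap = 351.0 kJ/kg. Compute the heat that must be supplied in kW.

Q = 68.8 kW

liquid 61.2→110.6 °C: 84.474 kJ/kg
vaporisation at 110.6 °C: 351 kJ/kg
vapour 110.6→152 °C: 46.782 kJ/kg
Δh = 84.474 + 351 + 46.782 = 482.26 kJ/kg
Q = ṁ·Δh = 513.3 kg/h × 482.26 kJ/kg = 247540 kJ/h
|Q| = 68.762 kW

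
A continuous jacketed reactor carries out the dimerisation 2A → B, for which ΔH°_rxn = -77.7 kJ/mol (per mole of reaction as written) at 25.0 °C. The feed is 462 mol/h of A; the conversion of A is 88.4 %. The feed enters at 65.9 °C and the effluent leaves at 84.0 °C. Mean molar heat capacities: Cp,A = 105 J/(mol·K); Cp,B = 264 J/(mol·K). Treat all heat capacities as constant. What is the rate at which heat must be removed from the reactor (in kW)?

Q_out = 3.98 kW

Extent of reaction ξ = 0.884 × 462 / 2 = 204.2 mol/h
Reaction term: ξ·ΔH°_rxn = 204.2 × -77.7 = -15867 kJ/h
Sensible, feed 65.9→25 °C: -1984.1 kJ/h
Outlet flows (mol/h): A 53.592, B 204.2
Sensible, products 25→84.0 °C: 3512.7 kJ/h
Q = ΔH = -14338 kJ/h = -3.9828 kW
Heat removed = 3.9828 kW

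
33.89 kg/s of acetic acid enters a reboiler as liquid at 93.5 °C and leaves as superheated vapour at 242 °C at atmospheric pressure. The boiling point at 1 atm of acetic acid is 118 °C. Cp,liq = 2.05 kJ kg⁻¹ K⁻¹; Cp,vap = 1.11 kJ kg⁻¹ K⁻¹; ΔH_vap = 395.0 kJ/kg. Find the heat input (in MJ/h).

Q = 71100 MJ/h

liquid 93.5→118 °C: 50.225 kJ/kg
vaporisation at 118 °C: 395 kJ/kg
vapour 118→242 °C: 137.64 kJ/kg
Δh = 50.225 + 395 + 137.64 = 582.87 kJ/kg
Q = ṁ·Δh = 33.89 kg/s × 582.87 kJ/kg = 19753 kJ/s
|Q| = 19753 kW = 71112 MJ/h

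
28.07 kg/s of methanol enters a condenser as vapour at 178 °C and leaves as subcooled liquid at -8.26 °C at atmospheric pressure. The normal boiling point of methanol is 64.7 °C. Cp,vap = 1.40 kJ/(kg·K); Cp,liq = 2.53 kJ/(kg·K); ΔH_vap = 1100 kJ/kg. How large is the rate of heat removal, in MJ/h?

Q_c = 146000 MJ/h

vapour 178→64.7 °C: -158.62 kJ/kg
condensation at 64.7 °C: -1100 kJ/kg
liquid 64.7→-8.26 °C: -184.59 kJ/kg
Δh = -158.62 + -1100 + -184.59 = -1443.2 kJ/kg
Q = ṁ·Δh = 28.07 kg/s × -1443.2 kJ/kg = -40511 kJ/s
|Q| = 40511 kW = 145840 MJ/h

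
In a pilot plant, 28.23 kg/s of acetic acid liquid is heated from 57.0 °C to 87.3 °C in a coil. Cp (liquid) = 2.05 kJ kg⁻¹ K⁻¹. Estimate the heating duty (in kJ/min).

Q = 105000 kJ/min

Q = ṁ·Cp·ΔT = 28.23 × 2.05 × (87.3 − 57.0) = 1753.5 kJ/s
Heating duty = 105210 kJ/min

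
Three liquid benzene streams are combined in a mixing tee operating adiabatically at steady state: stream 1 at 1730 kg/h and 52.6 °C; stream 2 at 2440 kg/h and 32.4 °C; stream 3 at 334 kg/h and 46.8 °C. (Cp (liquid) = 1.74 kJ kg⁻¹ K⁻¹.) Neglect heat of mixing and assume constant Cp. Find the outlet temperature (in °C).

Adiabatic, steady state ⇒ Σ ṁᵢCp,ᵢ(T_out − Tᵢ) = 0
T_out = Σ ṁᵢCp,ᵢTᵢ / Σ ṁᵢCp,ᵢ
      = 323090 / 7837 = 41.227 °C

T_out = 41.2 °C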